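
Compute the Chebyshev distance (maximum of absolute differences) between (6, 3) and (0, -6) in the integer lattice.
9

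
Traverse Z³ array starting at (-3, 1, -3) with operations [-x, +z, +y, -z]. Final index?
(-4, 2, -3)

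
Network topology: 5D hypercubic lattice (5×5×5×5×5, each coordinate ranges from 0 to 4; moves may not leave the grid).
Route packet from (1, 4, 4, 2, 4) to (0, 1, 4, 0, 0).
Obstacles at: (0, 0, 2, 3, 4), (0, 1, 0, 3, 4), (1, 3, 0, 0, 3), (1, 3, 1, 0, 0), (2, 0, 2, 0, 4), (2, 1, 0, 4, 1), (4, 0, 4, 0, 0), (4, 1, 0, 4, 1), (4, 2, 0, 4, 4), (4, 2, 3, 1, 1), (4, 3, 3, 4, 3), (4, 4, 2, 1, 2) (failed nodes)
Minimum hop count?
10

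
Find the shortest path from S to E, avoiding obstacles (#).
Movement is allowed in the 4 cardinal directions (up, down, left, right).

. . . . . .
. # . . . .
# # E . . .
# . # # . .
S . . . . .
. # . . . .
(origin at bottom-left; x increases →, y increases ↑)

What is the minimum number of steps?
8
(one shortest path: (0, 1) → (1, 1) → (2, 1) → (3, 1) → (4, 1) → (4, 2) → (4, 3) → (3, 3) → (2, 3))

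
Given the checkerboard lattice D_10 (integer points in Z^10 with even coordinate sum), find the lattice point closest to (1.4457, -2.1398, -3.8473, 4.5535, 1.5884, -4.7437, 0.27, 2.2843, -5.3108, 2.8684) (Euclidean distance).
(1, -2, -4, 4, 2, -5, 0, 2, -5, 3)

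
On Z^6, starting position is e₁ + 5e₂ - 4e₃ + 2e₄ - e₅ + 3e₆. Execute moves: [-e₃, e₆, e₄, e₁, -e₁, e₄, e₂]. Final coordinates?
(1, 6, -5, 4, -1, 4)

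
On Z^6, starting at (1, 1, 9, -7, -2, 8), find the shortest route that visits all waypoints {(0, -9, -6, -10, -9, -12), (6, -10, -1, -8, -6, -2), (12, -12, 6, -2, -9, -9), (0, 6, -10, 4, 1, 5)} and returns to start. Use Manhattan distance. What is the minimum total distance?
212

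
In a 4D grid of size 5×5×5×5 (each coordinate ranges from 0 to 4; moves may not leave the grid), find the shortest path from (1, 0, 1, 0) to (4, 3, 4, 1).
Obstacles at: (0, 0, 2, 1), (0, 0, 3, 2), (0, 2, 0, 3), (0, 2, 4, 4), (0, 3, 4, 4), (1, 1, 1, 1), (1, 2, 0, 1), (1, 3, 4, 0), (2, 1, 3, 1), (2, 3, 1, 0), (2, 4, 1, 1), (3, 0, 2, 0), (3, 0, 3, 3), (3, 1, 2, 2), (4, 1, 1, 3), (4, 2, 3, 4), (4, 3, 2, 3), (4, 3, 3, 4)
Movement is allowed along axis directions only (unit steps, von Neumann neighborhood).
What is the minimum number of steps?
10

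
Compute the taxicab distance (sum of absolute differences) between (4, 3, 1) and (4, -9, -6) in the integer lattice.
19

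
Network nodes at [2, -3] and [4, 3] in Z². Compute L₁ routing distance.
8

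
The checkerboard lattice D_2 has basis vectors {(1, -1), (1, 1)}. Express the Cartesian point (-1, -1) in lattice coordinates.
-b₂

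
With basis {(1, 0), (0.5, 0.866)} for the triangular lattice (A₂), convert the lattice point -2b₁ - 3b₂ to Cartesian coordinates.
(-3.5, -2.598)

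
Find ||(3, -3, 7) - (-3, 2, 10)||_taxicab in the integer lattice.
14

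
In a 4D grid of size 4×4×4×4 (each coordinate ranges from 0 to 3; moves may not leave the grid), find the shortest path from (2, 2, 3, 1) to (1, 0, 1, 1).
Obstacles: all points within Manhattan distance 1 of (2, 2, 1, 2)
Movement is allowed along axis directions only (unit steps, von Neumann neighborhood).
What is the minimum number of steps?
5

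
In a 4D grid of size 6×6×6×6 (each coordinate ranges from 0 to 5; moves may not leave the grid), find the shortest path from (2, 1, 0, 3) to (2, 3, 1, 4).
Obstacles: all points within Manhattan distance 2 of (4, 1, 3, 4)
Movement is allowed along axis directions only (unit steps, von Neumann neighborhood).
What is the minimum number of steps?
4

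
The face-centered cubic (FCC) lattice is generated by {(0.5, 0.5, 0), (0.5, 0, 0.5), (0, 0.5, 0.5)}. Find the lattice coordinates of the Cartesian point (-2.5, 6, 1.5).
2b₁ - 7b₂ + 10b₃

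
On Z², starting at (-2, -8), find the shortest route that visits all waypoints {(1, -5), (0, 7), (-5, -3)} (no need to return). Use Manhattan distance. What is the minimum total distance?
29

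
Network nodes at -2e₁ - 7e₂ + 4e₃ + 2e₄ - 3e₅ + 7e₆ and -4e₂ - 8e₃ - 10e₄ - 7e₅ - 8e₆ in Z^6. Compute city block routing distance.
48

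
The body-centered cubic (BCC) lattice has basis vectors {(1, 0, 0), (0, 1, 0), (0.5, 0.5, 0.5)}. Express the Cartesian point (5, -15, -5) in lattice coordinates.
10b₁ - 10b₂ - 10b₃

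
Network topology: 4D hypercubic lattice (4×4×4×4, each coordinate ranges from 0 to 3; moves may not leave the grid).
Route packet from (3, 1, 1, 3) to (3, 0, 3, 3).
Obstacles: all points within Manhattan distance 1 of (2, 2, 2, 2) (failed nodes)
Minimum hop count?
3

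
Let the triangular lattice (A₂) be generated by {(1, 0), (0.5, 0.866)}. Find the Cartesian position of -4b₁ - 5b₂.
(-6.5, -4.33)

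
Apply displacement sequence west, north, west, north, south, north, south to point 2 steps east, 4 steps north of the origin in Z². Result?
(0, 5)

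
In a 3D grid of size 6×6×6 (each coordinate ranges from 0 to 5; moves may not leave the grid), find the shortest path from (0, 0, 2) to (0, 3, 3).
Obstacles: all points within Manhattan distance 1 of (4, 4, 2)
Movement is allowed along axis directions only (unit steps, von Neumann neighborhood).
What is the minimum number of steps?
4
(one shortest path: (0, 0, 2) → (0, 1, 2) → (0, 2, 2) → (0, 3, 2) → (0, 3, 3))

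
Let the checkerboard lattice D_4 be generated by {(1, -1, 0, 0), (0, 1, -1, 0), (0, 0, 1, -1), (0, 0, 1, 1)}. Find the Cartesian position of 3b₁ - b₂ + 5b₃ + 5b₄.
(3, -4, 11, 0)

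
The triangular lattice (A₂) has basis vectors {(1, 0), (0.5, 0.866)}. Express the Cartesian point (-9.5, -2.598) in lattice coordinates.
-8b₁ - 3b₂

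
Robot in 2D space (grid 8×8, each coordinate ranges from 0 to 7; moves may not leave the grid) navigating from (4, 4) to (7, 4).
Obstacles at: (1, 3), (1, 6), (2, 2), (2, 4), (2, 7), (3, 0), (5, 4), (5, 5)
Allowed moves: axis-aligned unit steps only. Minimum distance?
5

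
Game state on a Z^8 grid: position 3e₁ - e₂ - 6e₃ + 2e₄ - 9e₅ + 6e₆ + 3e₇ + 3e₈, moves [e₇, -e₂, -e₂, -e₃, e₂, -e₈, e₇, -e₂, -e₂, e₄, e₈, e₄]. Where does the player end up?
(3, -4, -7, 4, -9, 6, 5, 3)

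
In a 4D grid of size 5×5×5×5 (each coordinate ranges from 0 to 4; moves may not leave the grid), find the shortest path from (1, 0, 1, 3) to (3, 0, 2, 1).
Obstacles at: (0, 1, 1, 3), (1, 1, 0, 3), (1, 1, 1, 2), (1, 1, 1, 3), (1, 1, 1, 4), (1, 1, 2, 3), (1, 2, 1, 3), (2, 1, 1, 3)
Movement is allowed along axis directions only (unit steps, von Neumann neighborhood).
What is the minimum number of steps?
5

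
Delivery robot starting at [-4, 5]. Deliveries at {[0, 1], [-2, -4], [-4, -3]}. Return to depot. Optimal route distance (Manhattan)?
26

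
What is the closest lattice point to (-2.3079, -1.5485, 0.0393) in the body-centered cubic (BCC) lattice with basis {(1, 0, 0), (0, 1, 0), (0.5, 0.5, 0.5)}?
(-2.5, -1.5, 0.5)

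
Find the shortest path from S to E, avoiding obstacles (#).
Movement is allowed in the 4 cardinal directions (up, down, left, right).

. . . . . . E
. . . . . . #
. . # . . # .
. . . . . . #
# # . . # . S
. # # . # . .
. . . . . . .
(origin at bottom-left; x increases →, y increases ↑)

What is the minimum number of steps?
8
(one shortest path: (6, 2) → (5, 2) → (5, 3) → (4, 3) → (4, 4) → (4, 5) → (5, 5) → (5, 6) → (6, 6))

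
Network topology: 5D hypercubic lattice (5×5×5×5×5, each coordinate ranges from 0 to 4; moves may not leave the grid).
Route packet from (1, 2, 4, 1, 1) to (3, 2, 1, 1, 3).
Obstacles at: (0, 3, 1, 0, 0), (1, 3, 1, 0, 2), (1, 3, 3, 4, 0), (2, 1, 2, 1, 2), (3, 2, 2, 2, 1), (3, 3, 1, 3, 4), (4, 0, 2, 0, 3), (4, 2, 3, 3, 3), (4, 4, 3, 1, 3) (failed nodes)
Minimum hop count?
7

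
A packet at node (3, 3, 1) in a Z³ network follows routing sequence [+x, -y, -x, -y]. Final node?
(3, 1, 1)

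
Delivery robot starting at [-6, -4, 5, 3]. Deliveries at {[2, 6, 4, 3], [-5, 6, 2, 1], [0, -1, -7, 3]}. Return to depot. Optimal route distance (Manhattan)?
68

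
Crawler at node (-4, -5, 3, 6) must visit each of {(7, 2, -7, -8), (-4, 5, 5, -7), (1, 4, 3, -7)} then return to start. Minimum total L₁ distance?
94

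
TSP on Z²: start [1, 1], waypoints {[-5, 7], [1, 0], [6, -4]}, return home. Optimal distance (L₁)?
44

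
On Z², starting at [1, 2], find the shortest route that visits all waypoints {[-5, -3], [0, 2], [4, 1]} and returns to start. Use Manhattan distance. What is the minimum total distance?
28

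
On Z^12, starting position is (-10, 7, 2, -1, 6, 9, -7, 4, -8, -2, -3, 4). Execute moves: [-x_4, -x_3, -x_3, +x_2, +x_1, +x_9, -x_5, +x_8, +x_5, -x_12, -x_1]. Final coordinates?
(-10, 8, 0, -2, 6, 9, -7, 5, -7, -2, -3, 3)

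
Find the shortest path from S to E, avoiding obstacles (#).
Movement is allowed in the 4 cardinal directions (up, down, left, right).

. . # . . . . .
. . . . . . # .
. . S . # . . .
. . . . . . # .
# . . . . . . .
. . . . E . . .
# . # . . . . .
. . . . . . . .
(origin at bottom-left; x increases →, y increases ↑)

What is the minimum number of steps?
5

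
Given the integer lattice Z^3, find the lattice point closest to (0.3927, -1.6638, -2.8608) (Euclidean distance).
(0, -2, -3)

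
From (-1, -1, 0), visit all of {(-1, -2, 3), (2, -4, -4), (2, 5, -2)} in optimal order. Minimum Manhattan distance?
27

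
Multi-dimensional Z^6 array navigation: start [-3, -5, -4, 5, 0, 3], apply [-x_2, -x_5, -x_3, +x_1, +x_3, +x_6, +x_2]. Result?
(-2, -5, -4, 5, -1, 4)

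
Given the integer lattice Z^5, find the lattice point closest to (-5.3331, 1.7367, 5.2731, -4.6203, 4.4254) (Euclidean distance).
(-5, 2, 5, -5, 4)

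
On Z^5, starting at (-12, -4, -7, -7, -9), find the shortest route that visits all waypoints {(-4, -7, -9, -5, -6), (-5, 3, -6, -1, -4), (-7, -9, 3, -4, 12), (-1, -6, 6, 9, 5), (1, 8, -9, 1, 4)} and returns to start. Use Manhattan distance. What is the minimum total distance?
176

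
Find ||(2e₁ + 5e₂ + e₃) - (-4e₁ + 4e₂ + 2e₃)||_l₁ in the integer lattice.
8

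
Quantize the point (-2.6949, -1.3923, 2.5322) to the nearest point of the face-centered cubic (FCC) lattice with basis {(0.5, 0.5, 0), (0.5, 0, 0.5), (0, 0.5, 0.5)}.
(-3, -1.5, 2.5)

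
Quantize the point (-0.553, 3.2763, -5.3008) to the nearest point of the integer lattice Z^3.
(-1, 3, -5)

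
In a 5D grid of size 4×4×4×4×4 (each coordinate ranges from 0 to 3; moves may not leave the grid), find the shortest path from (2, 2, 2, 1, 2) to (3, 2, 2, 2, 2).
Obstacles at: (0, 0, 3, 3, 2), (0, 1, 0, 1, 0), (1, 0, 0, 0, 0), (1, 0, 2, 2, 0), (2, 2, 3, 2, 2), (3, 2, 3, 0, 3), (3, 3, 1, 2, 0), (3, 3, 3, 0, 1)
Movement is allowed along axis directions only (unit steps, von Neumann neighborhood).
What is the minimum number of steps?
2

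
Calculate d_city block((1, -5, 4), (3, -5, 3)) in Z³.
3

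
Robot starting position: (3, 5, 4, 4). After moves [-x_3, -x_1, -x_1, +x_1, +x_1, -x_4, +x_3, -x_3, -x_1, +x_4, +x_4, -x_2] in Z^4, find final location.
(2, 4, 3, 5)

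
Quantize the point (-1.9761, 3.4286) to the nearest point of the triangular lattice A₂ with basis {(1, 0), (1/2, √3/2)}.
(-2, 3.464)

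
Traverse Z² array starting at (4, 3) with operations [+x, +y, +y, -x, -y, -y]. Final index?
(4, 3)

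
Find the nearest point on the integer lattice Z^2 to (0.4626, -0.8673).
(0, -1)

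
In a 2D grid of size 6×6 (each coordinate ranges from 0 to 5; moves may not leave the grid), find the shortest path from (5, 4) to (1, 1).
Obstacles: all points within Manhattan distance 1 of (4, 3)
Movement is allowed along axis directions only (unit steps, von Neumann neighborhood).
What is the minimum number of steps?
9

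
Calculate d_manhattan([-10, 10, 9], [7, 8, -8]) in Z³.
36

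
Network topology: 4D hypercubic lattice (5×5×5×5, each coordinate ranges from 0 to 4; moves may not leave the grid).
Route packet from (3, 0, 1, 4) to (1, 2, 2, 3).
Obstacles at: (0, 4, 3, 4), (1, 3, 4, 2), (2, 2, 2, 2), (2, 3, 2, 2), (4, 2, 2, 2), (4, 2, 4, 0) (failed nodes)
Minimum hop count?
6
(one shortest path: (3, 0, 1, 4) → (2, 0, 1, 4) → (1, 0, 1, 4) → (1, 1, 1, 4) → (1, 2, 1, 4) → (1, 2, 2, 4) → (1, 2, 2, 3))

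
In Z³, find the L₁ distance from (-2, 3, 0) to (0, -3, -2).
10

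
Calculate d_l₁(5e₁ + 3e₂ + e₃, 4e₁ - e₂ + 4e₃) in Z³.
8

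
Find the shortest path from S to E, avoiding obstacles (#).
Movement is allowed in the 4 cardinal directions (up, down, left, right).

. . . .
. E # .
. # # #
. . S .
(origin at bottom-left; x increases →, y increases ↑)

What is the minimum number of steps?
5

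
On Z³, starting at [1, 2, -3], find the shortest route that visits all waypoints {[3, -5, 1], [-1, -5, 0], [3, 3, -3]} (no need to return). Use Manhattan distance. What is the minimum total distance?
20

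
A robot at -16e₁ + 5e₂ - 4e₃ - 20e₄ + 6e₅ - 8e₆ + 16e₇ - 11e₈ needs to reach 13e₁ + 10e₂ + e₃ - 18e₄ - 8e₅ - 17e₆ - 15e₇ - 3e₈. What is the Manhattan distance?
103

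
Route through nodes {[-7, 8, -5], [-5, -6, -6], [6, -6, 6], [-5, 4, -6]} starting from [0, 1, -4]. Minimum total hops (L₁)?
55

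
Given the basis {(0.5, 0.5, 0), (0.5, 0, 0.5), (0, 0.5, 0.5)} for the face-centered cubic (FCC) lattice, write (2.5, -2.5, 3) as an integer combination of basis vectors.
-3b₁ + 8b₂ - 2b₃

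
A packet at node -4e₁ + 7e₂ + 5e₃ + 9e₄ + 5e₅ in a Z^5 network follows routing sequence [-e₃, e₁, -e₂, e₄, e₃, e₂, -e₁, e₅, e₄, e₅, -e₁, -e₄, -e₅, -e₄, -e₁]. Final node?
(-6, 7, 5, 9, 6)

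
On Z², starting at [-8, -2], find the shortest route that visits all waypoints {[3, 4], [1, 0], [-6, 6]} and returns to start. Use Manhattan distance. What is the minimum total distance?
38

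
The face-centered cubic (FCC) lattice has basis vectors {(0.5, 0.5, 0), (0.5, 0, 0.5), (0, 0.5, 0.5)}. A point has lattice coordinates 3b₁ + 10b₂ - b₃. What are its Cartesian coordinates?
(6.5, 1, 4.5)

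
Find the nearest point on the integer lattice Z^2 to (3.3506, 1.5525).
(3, 2)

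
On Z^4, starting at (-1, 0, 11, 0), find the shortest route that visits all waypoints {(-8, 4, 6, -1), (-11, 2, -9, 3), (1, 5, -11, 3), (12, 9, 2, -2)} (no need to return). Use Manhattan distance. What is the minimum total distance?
91
(one optimal route: (-1, 0, 11, 0) → (-8, 4, 6, -1) → (-11, 2, -9, 3) → (1, 5, -11, 3) → (12, 9, 2, -2))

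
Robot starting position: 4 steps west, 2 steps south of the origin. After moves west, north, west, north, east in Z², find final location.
(-5, 0)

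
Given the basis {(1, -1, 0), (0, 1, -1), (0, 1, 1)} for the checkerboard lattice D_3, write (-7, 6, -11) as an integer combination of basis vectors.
-7b₁ + 5b₂ - 6b₃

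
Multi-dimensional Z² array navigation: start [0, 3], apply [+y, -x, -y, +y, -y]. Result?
(-1, 3)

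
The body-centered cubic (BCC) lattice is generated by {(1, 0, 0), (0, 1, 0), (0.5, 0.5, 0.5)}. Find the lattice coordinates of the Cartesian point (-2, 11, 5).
-7b₁ + 6b₂ + 10b₃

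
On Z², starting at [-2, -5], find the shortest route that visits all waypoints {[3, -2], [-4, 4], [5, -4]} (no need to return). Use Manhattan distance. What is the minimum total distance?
25
(one optimal route: (-2, -5) → (5, -4) → (3, -2) → (-4, 4))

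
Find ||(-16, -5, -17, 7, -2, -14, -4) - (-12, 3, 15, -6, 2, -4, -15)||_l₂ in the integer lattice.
38.8587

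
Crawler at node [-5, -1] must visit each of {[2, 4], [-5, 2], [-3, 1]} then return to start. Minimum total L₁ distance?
24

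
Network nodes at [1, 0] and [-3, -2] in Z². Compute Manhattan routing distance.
6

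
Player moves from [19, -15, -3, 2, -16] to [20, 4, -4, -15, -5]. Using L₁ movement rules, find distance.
49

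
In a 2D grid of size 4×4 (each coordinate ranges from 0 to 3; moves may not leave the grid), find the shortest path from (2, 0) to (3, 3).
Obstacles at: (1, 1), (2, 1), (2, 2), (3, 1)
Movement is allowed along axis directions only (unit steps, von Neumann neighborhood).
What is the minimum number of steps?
8
(one shortest path: (2, 0) → (1, 0) → (0, 0) → (0, 1) → (0, 2) → (1, 2) → (1, 3) → (2, 3) → (3, 3))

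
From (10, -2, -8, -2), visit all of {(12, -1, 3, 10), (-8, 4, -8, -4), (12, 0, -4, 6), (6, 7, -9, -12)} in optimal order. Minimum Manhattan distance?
100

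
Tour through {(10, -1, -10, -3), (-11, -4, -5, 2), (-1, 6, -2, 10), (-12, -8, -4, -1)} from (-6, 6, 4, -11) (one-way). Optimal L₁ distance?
109
(one optimal route: (-6, 6, 4, -11) → (-1, 6, -2, 10) → (-11, -4, -5, 2) → (-12, -8, -4, -1) → (10, -1, -10, -3))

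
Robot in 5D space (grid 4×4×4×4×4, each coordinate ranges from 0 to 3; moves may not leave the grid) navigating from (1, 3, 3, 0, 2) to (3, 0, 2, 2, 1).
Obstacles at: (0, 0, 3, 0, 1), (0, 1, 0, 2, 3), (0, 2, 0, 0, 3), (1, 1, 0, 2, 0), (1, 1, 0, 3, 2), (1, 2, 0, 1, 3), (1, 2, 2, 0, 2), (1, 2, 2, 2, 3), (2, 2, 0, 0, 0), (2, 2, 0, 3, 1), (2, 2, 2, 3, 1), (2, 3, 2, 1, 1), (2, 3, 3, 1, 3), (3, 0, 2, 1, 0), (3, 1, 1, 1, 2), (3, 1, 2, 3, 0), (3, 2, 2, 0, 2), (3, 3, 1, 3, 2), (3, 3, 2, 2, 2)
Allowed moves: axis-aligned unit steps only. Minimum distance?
9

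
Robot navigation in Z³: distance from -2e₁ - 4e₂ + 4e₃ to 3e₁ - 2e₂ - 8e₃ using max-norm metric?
12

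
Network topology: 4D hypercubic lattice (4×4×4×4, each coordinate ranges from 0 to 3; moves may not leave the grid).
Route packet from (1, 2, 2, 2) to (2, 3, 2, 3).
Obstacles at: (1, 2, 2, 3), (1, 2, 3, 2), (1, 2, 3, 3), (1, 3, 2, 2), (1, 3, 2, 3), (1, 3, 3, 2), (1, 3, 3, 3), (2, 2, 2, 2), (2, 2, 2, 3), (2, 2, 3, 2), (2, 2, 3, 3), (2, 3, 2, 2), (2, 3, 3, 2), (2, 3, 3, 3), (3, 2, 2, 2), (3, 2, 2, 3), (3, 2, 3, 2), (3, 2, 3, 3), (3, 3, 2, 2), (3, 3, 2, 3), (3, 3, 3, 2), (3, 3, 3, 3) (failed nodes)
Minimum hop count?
5
(one shortest path: (1, 2, 2, 2) → (1, 2, 1, 2) → (2, 2, 1, 2) → (2, 3, 1, 2) → (2, 3, 1, 3) → (2, 3, 2, 3))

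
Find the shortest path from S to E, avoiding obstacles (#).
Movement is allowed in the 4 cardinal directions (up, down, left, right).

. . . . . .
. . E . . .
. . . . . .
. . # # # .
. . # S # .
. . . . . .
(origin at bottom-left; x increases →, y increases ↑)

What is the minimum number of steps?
8
(one shortest path: (3, 1) → (3, 0) → (2, 0) → (1, 0) → (1, 1) → (1, 2) → (1, 3) → (2, 3) → (2, 4))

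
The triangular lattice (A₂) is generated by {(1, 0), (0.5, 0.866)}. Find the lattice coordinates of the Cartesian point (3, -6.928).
7b₁ - 8b₂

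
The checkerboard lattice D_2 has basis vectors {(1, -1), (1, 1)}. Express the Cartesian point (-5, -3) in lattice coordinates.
-b₁ - 4b₂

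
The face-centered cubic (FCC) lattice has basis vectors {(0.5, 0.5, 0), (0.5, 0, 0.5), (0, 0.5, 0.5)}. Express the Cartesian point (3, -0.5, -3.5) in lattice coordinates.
6b₁ - 7b₃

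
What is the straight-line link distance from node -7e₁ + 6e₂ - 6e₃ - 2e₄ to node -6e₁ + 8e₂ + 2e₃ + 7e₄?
12.2474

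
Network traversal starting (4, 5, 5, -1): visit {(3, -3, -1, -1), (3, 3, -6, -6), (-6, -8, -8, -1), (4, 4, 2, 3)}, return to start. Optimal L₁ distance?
90
(one optimal route: (4, 5, 5, -1) → (3, -3, -1, -1) → (-6, -8, -8, -1) → (3, 3, -6, -6) → (4, 4, 2, 3) → (4, 5, 5, -1))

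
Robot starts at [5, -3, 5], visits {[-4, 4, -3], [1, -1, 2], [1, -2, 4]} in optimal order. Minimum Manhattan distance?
24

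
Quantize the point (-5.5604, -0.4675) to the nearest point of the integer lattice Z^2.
(-6, 0)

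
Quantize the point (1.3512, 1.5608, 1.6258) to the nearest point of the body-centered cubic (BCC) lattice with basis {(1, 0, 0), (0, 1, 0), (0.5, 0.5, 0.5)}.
(1.5, 1.5, 1.5)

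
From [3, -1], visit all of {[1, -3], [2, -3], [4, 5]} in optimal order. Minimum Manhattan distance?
15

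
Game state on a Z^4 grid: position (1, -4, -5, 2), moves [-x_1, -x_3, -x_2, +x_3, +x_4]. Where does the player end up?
(0, -5, -5, 3)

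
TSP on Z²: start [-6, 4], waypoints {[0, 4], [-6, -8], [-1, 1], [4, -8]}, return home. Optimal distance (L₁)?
46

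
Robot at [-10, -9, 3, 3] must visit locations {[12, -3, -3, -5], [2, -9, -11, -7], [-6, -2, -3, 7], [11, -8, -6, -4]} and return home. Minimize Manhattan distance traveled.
116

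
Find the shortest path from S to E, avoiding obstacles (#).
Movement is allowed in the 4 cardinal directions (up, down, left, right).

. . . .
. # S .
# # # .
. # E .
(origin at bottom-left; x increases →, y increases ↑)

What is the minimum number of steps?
4
(one shortest path: (2, 2) → (3, 2) → (3, 1) → (3, 0) → (2, 0))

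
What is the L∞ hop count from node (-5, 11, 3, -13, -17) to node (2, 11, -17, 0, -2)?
20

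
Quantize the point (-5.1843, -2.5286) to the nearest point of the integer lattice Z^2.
(-5, -3)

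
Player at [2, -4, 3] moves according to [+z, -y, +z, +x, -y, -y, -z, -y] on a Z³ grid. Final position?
(3, -8, 4)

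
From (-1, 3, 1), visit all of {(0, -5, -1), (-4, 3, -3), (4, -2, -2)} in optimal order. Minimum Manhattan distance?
29
(one optimal route: (-1, 3, 1) → (-4, 3, -3) → (0, -5, -1) → (4, -2, -2))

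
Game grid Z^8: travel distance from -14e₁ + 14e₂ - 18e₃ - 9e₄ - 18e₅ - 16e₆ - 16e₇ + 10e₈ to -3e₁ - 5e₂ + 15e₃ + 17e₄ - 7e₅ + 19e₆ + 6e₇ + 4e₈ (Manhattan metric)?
163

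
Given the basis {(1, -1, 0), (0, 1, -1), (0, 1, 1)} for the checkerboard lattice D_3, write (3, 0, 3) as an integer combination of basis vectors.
3b₁ + 3b₃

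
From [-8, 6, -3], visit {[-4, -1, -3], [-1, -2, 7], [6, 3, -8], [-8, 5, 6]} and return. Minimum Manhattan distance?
80
(one optimal route: (-8, 6, -3) → (6, 3, -8) → (-4, -1, -3) → (-1, -2, 7) → (-8, 5, 6) → (-8, 6, -3))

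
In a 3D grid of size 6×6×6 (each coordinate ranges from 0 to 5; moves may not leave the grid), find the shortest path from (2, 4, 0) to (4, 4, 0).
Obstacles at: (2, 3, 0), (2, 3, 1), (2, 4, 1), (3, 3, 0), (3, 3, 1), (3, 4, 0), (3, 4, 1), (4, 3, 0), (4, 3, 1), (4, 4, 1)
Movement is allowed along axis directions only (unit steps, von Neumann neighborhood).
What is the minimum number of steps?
4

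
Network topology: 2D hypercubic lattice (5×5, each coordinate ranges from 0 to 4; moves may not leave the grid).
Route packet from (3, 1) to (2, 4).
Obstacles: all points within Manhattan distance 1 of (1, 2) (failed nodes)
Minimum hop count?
4
(one shortest path: (3, 1) → (3, 2) → (3, 3) → (2, 3) → (2, 4))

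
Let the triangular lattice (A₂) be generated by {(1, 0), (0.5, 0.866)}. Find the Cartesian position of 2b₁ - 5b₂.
(-0.5, -4.33)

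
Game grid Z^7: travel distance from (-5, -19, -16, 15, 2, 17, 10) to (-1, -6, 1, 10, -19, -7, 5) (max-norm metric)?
24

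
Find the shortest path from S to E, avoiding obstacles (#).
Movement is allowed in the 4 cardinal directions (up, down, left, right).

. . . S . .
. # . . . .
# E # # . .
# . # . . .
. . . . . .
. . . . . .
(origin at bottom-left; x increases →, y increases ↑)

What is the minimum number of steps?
10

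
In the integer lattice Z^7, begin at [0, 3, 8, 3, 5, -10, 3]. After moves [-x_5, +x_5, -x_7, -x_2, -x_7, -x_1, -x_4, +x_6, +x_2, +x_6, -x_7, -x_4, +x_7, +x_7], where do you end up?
(-1, 3, 8, 1, 5, -8, 2)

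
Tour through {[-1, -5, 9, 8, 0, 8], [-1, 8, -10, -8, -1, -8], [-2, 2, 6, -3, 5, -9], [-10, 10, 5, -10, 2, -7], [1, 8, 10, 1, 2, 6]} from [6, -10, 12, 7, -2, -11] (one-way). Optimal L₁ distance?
160
(one optimal route: (6, -10, 12, 7, -2, -11) → (-1, -5, 9, 8, 0, 8) → (1, 8, 10, 1, 2, 6) → (-2, 2, 6, -3, 5, -9) → (-10, 10, 5, -10, 2, -7) → (-1, 8, -10, -8, -1, -8))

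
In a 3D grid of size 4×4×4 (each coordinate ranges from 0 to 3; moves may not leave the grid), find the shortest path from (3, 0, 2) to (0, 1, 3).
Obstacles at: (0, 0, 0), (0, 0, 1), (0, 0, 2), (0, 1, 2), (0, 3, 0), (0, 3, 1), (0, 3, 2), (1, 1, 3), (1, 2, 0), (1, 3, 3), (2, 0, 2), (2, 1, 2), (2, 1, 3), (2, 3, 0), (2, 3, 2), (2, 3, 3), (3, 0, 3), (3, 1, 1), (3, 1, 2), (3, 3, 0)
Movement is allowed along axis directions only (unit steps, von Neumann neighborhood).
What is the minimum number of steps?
7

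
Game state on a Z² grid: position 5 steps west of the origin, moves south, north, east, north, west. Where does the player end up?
(-5, 1)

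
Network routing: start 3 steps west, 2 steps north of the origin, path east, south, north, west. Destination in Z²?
(-3, 2)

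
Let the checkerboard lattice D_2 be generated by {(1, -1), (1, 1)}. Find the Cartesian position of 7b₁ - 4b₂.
(3, -11)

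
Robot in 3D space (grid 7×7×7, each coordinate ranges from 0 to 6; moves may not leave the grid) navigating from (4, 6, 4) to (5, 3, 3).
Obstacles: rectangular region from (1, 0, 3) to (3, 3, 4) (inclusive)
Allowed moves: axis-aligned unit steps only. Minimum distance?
5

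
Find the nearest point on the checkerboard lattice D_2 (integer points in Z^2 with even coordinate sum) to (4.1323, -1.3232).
(4, -2)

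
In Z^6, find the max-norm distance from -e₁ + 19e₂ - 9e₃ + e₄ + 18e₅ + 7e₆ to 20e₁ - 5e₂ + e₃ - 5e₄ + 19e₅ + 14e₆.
24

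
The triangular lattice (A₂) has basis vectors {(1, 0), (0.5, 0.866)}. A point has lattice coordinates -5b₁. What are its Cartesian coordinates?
(-5, 0)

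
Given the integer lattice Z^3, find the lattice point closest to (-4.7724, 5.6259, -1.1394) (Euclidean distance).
(-5, 6, -1)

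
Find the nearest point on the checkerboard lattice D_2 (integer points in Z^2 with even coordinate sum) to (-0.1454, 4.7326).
(0, 4)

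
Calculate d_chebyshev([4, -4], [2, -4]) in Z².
2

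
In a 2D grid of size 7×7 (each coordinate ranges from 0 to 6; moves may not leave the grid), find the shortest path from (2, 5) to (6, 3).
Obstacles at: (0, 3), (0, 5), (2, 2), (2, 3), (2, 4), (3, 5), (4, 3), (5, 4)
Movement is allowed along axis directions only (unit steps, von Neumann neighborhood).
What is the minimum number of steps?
8
(one shortest path: (2, 5) → (2, 6) → (3, 6) → (4, 6) → (5, 6) → (6, 6) → (6, 5) → (6, 4) → (6, 3))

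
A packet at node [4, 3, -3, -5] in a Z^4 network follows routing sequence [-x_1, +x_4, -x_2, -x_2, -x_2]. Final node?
(3, 0, -3, -4)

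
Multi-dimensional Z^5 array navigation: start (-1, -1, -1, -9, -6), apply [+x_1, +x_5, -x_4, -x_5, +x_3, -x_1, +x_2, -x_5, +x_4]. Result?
(-1, 0, 0, -9, -7)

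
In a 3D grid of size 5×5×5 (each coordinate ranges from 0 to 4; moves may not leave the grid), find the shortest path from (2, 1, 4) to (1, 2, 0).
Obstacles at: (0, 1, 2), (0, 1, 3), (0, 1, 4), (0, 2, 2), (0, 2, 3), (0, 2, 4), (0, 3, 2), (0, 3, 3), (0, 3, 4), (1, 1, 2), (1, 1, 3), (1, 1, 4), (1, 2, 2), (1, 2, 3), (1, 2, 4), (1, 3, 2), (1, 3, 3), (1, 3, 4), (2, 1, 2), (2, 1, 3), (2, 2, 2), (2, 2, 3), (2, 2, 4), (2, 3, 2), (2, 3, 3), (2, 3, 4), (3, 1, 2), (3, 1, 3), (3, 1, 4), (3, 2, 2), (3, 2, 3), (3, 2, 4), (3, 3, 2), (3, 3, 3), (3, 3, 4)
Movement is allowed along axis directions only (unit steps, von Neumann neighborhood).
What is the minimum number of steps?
8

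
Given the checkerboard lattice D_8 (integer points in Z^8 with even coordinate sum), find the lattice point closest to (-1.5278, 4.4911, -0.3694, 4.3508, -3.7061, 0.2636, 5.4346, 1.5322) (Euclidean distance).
(-2, 5, 0, 4, -4, 0, 5, 2)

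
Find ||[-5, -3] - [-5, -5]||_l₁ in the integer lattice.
2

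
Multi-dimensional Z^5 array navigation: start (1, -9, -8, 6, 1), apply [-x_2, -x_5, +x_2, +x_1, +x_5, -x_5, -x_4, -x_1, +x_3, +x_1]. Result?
(2, -9, -7, 5, 0)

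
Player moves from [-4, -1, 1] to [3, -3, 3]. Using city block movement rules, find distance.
11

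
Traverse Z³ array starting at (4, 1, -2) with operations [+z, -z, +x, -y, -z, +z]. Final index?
(5, 0, -2)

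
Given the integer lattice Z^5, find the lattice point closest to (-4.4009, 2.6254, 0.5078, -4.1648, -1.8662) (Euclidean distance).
(-4, 3, 1, -4, -2)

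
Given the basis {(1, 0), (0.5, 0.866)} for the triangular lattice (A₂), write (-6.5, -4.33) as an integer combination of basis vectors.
-4b₁ - 5b₂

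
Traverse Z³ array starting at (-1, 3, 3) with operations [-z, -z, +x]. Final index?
(0, 3, 1)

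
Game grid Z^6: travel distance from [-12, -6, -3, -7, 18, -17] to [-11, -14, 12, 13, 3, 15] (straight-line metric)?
44.0341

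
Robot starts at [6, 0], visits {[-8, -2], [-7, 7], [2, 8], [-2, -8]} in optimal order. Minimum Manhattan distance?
44
(one optimal route: (6, 0) → (2, 8) → (-7, 7) → (-8, -2) → (-2, -8))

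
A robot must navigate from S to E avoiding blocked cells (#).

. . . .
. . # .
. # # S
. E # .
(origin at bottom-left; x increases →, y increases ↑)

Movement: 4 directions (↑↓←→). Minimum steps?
9
(one shortest path: (3, 1) → (3, 2) → (3, 3) → (2, 3) → (1, 3) → (0, 3) → (0, 2) → (0, 1) → (0, 0) → (1, 0))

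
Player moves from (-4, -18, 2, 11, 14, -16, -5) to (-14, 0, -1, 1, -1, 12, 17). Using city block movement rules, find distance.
106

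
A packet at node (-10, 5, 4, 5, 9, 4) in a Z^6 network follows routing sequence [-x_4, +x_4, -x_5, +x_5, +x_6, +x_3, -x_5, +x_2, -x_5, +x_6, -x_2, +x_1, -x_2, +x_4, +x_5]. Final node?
(-9, 4, 5, 6, 8, 6)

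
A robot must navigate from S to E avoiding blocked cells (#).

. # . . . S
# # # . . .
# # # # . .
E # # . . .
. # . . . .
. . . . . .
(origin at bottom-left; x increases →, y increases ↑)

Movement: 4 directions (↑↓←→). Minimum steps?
12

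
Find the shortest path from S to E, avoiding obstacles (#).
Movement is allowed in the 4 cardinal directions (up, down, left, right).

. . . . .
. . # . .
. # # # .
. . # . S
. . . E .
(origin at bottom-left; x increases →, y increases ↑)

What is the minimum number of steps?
2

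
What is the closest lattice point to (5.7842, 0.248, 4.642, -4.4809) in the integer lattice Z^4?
(6, 0, 5, -4)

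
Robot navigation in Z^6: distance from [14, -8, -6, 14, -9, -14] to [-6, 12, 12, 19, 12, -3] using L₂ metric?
41.3642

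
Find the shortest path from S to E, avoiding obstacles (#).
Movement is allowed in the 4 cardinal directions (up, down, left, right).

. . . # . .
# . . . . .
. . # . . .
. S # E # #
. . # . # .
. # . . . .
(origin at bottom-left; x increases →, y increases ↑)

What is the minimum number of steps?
6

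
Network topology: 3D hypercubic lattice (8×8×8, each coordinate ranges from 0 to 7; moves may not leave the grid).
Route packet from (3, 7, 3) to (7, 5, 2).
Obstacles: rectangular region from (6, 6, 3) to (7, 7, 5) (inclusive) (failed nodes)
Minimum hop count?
7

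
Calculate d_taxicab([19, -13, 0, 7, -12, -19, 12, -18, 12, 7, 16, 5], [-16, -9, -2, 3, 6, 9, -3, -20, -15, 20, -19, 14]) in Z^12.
192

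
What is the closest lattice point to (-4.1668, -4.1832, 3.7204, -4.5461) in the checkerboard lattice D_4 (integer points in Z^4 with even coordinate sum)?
(-4, -4, 4, -4)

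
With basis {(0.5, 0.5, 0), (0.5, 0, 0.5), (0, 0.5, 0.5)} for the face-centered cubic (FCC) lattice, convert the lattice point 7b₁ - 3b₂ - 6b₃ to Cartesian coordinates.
(2, 0.5, -4.5)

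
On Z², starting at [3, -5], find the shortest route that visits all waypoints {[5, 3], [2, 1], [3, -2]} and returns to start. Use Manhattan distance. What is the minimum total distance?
22
(one optimal route: (3, -5) → (5, 3) → (2, 1) → (3, -2) → (3, -5))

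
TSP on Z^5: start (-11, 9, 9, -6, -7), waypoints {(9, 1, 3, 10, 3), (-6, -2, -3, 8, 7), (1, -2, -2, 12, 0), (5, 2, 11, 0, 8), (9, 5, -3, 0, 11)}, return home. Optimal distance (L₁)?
194
(one optimal route: (-11, 9, 9, -6, -7) → (-6, -2, -3, 8, 7) → (1, -2, -2, 12, 0) → (9, 1, 3, 10, 3) → (9, 5, -3, 0, 11) → (5, 2, 11, 0, 8) → (-11, 9, 9, -6, -7))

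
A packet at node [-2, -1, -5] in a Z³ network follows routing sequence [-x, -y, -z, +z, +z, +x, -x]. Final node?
(-3, -2, -4)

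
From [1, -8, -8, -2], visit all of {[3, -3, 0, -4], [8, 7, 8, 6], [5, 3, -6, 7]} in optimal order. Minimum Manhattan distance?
64
(one optimal route: (1, -8, -8, -2) → (3, -3, 0, -4) → (5, 3, -6, 7) → (8, 7, 8, 6))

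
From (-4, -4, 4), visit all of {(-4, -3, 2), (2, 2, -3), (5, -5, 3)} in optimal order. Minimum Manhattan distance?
31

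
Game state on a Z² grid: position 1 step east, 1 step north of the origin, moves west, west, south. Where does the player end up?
(-1, 0)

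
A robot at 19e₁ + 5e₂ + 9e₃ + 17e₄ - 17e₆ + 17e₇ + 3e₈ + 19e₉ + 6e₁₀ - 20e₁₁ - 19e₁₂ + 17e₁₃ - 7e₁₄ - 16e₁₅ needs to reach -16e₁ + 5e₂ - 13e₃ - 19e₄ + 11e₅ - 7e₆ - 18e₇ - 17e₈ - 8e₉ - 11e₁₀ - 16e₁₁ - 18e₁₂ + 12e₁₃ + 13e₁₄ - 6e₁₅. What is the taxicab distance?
253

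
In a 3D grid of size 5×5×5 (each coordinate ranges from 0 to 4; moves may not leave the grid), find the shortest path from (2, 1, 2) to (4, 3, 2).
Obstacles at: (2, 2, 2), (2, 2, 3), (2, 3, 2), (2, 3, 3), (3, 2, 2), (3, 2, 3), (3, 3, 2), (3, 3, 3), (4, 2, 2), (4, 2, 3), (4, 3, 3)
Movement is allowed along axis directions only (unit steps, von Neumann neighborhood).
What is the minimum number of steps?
6
(one shortest path: (2, 1, 2) → (3, 1, 2) → (4, 1, 2) → (4, 1, 1) → (4, 2, 1) → (4, 3, 1) → (4, 3, 2))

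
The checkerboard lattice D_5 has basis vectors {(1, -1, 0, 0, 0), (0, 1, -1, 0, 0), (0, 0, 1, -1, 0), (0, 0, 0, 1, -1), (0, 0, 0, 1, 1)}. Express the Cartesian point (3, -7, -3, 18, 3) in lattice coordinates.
3b₁ - 4b₂ - 7b₃ + 4b₄ + 7b₅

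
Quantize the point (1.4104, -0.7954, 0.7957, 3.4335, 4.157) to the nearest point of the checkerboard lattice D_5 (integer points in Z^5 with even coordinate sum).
(1, -1, 1, 3, 4)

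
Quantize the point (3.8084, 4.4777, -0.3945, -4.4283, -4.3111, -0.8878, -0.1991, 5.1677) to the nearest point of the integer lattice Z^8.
(4, 4, 0, -4, -4, -1, 0, 5)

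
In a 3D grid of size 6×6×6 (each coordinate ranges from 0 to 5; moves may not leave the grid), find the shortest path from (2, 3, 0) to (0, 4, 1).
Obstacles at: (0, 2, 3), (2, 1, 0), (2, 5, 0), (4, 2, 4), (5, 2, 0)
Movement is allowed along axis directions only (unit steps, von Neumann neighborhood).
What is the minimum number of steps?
4
(one shortest path: (2, 3, 0) → (1, 3, 0) → (0, 3, 0) → (0, 4, 0) → (0, 4, 1))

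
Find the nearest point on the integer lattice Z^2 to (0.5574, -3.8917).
(1, -4)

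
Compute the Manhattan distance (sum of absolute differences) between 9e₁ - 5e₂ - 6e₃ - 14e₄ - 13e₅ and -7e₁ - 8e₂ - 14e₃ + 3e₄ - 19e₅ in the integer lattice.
50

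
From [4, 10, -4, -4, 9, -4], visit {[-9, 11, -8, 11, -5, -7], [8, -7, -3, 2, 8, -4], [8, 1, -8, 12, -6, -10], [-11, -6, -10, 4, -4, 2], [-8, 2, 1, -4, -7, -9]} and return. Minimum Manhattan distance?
232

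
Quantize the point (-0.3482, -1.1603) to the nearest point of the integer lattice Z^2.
(0, -1)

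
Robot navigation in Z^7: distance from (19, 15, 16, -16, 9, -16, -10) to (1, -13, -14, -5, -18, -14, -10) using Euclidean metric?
53.4977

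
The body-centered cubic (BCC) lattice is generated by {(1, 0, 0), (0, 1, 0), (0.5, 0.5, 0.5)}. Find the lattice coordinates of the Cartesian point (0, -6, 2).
-2b₁ - 8b₂ + 4b₃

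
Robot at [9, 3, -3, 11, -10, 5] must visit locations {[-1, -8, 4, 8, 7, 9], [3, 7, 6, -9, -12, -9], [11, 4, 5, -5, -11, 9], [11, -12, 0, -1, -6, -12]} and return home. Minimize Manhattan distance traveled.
232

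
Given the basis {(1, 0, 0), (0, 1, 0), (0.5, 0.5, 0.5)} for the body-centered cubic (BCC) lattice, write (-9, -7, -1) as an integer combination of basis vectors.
-8b₁ - 6b₂ - 2b₃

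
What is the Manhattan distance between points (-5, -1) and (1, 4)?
11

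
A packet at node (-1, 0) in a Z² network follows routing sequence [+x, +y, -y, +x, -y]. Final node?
(1, -1)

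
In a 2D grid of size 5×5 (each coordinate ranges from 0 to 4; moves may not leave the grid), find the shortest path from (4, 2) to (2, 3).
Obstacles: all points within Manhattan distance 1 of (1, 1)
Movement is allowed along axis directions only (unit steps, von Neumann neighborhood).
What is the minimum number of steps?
3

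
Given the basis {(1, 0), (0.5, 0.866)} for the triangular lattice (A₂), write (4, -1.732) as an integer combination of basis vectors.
5b₁ - 2b₂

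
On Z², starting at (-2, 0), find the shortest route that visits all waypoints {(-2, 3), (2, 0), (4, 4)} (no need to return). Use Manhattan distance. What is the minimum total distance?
16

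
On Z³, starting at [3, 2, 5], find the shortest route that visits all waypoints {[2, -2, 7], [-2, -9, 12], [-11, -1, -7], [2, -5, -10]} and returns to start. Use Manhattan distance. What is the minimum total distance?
102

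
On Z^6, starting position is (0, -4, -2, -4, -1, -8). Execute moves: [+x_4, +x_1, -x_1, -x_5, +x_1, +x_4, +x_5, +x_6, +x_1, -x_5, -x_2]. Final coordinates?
(2, -5, -2, -2, -2, -7)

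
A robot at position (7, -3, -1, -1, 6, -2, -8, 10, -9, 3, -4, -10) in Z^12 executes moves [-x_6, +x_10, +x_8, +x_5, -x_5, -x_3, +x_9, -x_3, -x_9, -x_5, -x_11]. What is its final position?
(7, -3, -3, -1, 5, -3, -8, 11, -9, 4, -5, -10)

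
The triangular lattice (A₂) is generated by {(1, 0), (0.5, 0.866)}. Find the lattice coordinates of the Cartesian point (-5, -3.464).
-3b₁ - 4b₂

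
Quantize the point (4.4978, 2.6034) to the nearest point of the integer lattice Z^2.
(4, 3)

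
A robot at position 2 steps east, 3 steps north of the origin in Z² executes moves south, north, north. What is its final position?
(2, 4)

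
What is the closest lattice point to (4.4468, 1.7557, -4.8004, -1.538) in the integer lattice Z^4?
(4, 2, -5, -2)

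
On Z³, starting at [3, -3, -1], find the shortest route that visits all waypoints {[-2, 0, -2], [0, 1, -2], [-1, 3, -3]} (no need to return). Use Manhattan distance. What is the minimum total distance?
16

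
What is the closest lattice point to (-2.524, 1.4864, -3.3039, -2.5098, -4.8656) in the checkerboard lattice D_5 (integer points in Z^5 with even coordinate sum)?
(-3, 1, -3, -2, -5)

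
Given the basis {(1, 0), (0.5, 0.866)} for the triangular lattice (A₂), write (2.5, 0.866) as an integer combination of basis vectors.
2b₁ + b₂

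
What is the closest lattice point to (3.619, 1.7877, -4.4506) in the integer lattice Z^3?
(4, 2, -4)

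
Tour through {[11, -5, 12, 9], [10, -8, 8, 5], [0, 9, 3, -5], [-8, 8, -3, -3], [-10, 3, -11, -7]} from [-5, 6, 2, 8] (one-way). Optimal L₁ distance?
126
(one optimal route: (-5, 6, 2, 8) → (-8, 8, -3, -3) → (-10, 3, -11, -7) → (0, 9, 3, -5) → (10, -8, 8, 5) → (11, -5, 12, 9))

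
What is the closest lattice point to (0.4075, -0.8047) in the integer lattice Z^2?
(0, -1)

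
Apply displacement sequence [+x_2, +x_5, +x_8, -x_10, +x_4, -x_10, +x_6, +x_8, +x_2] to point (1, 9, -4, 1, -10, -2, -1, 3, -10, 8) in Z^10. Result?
(1, 11, -4, 2, -9, -1, -1, 5, -10, 6)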